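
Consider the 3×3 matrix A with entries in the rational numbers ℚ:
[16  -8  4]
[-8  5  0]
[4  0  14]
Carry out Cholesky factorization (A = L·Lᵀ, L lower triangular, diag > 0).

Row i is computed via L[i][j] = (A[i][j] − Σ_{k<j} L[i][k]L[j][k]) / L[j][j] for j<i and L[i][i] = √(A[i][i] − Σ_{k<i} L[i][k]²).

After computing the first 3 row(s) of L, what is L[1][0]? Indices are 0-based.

L[1][0] = -2

Step 1: L[0][0] = √(16) = 4.
  L[1][0] = (-8) / L[0][0] = -2.
Step 2: L[1][1] = √(1) = 1.
  L[2][0] = (4) / L[0][0] = 1.
  L[2][1] = (2) / L[1][1] = 2.
Step 3: L[2][2] = √(9) = 3.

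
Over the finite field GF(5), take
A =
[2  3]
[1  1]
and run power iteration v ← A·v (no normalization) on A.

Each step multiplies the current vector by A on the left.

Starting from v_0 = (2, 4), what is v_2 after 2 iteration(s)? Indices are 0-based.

v_2 = (0, 2)

v_0 = (2, 4).
v_1 = A·v_0 = (1, 1).
v_2 = A·v_1 = (0, 2).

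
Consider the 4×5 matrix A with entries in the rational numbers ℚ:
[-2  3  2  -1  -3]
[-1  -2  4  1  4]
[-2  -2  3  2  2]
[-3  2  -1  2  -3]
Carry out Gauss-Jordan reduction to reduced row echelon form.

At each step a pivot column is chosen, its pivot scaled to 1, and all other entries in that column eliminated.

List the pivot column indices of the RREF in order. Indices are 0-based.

[1] R0 /= -2  ⇒  (1, -3/2, -1, 1/2, 3/2)
     R1 -= -1·R0  ⇒  (0, -7/2, 3, 3/2, 11/2)
     R2 -= -2·R0  ⇒  (0, -5, 1, 3, 5)
     R3 -= -3·R0  ⇒  (0, -5/2, -4, 7/2, 3/2)
[2] R1 /= -7/2  ⇒  (0, 1, -6/7, -3/7, -11/7)
     R0 -= -3/2·R1  ⇒  (1, 0, -16/7, -1/7, -6/7)
     R2 -= -5·R1  ⇒  (0, 0, -23/7, 6/7, -20/7)
     R3 -= -5/2·R1  ⇒  (0, 0, -43/7, 17/7, -17/7)
[3] R2 /= -23/7  ⇒  (0, 0, 1, -6/23, 20/23)
     R0 -= -16/7·R2  ⇒  (1, 0, 0, -17/23, 26/23)
     R1 -= -6/7·R2  ⇒  (0, 1, 0, -15/23, -19/23)
     R3 -= -43/7·R2  ⇒  (0, 0, 0, 19/23, 67/23)
[4] R3 /= 19/23  ⇒  (0, 0, 0, 1, 67/19)
     R0 -= -17/23·R3  ⇒  (1, 0, 0, 0, 71/19)
     R1 -= -15/23·R3  ⇒  (0, 1, 0, 0, 28/19)
     R2 -= -6/23·R3  ⇒  (0, 0, 1, 0, 34/19)

pivot columns: 0, 1, 2, 3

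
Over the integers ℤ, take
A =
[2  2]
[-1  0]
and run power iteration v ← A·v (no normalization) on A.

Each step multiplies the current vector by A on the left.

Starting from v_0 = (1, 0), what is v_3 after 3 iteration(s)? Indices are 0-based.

v_3 = (0, -2)

v_0 = (1, 0).
v_1 = A·v_0 = (2, -1).
v_2 = A·v_1 = (2, -2).
v_3 = A·v_2 = (0, -2).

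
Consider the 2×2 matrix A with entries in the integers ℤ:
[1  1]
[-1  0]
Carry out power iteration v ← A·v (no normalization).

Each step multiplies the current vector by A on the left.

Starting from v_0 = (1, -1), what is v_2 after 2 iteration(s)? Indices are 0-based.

v_2 = (-1, 0)

v_0 = (1, -1).
v_1 = A·v_0 = (0, -1).
v_2 = A·v_1 = (-1, 0).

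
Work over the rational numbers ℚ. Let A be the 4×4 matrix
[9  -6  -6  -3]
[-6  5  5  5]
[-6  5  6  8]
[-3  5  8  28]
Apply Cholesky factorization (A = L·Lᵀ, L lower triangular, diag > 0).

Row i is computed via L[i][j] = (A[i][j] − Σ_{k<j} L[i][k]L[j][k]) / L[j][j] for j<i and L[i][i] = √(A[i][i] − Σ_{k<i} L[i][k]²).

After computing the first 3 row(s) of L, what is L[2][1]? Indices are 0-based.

Step 1: L[0][0] = √(9) = 3.
  L[1][0] = (-6) / L[0][0] = -2.
Step 2: L[1][1] = √(1) = 1.
  L[2][0] = (-6) / L[0][0] = -2.
  L[2][1] = (1) / L[1][1] = 1.
Step 3: L[2][2] = √(1) = 1.

L[2][1] = 1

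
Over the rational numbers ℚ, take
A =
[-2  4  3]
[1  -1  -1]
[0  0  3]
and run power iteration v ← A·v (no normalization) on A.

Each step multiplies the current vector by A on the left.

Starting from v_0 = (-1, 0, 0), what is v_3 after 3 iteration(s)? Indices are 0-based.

v_3 = (28, -11, 0)

v_0 = (-1, 0, 0).
v_1 = A·v_0 = (2, -1, 0).
v_2 = A·v_1 = (-8, 3, 0).
v_3 = A·v_2 = (28, -11, 0).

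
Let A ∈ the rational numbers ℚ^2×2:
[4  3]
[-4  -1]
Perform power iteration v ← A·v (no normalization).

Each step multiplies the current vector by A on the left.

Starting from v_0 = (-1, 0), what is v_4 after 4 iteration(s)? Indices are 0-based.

v_0 = (-1, 0).
v_1 = A·v_0 = (-4, 4).
v_2 = A·v_1 = (-4, 12).
v_3 = A·v_2 = (20, 4).
v_4 = A·v_3 = (92, -84).

v_4 = (92, -84)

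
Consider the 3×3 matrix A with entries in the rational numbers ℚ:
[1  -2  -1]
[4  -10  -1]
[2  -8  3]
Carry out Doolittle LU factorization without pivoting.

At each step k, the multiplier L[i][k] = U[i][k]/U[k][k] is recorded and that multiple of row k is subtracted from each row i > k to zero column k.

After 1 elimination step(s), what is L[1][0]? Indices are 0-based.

L[1][0] = 4

[col 0] pivot 1
  R1 -= 4*R0 → (0, -2, 3)  (L[1][0] := 4)
  R2 -= 2*R0 → (0, -4, 5)  (L[2][0] := 2)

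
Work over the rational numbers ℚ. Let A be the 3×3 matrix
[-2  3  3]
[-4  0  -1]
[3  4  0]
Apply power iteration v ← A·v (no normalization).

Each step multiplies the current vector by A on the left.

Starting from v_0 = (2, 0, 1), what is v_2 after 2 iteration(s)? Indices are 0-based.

v_2 = (-7, -2, -39)

v_0 = (2, 0, 1).
v_1 = A·v_0 = (-1, -9, 6).
v_2 = A·v_1 = (-7, -2, -39).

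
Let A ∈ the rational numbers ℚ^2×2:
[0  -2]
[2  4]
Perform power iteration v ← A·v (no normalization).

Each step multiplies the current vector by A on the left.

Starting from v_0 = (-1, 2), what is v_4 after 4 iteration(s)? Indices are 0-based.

v_0 = (-1, 2).
v_1 = A·v_0 = (-4, 6).
v_2 = A·v_1 = (-12, 16).
v_3 = A·v_2 = (-32, 40).
v_4 = A·v_3 = (-80, 96).

v_4 = (-80, 96)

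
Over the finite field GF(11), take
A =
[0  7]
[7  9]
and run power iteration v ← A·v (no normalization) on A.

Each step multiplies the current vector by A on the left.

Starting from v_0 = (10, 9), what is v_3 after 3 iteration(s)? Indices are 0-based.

v_3 = (5, 4)

v_0 = (10, 9).
v_1 = A·v_0 = (8, 8).
v_2 = A·v_1 = (1, 7).
v_3 = A·v_2 = (5, 4).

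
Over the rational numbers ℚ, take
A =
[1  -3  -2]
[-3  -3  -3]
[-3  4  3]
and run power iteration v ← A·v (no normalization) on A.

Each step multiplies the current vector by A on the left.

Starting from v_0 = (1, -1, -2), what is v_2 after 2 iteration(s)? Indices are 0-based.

v_2 = (16, -3, -39)

v_0 = (1, -1, -2).
v_1 = A·v_0 = (8, 6, -13).
v_2 = A·v_1 = (16, -3, -39).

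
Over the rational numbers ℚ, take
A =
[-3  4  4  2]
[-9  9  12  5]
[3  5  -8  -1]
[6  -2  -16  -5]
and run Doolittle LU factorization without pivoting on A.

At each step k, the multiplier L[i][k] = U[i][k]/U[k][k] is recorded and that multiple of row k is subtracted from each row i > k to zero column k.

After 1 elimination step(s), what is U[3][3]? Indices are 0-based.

U[3][3] = -1

k=0: U[0][0]=-3
  eliminate (1,0): mult=3, new row 1: (0, -3, 0, -1); set L[1][0]=3
  eliminate (2,0): mult=-1, new row 2: (0, 9, -4, 1); set L[2][0]=-1
  eliminate (3,0): mult=-2, new row 3: (0, 6, -8, -1); set L[3][0]=-2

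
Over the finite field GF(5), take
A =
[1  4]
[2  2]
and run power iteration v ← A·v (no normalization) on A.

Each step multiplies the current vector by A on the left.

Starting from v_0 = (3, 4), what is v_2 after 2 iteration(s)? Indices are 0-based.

v_0 = (3, 4).
v_1 = A·v_0 = (4, 4).
v_2 = A·v_1 = (0, 1).

v_2 = (0, 1)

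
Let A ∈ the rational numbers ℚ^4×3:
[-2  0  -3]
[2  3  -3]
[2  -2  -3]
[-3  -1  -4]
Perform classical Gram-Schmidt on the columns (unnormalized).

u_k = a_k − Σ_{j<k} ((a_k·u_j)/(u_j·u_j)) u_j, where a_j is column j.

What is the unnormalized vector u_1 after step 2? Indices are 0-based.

Step 1: u_0 = a_0 = (-2, 2, 2, -3).
Step 2: u_1 = a_1 − (5/21)·u_0 = (10/21, 53/21, -52/21, -2/7).

u_1 = (10/21, 53/21, -52/21, -2/7)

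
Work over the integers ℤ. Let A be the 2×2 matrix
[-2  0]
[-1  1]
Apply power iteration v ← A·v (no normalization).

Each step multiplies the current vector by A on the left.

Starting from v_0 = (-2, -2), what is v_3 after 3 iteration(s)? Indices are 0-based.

v_0 = (-2, -2).
v_1 = A·v_0 = (4, 0).
v_2 = A·v_1 = (-8, -4).
v_3 = A·v_2 = (16, 4).

v_3 = (16, 4)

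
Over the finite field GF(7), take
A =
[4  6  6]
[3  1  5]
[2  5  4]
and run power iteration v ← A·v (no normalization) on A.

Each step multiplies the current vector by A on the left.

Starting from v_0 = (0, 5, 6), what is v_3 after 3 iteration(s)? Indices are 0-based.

v_0 = (0, 5, 6).
v_1 = A·v_0 = (3, 0, 0).
v_2 = A·v_1 = (5, 2, 6).
v_3 = A·v_2 = (5, 5, 2).

v_3 = (5, 5, 2)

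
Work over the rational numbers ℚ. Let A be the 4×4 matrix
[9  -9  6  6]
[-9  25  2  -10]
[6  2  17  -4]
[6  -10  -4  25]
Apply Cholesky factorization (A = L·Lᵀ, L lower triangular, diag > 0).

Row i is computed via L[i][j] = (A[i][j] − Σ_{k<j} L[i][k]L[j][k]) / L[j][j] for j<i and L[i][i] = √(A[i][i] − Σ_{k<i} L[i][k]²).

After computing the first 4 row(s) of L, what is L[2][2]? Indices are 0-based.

L[2][2] = 3

Step 1: L[0][0] = √(9) = 3.
  L[1][0] = (-9) / L[0][0] = -3.
Step 2: L[1][1] = √(16) = 4.
  L[2][0] = (6) / L[0][0] = 2.
  L[2][1] = (8) / L[1][1] = 2.
Step 3: L[2][2] = √(9) = 3.
  L[3][0] = (6) / L[0][0] = 2.
  L[3][1] = (-4) / L[1][1] = -1.
  L[3][2] = (-6) / L[2][2] = -2.
Step 4: L[3][3] = √(16) = 4.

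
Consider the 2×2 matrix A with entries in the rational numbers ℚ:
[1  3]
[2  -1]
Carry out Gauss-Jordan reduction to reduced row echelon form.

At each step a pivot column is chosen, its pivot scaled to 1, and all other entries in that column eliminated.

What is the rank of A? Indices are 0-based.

rank = 2

[1] R0 /= 1  ⇒  (1, 3)
     R1 -= 2·R0  ⇒  (0, -7)
[2] R1 /= -7  ⇒  (0, 1)
     R0 -= 3·R1  ⇒  (1, 0)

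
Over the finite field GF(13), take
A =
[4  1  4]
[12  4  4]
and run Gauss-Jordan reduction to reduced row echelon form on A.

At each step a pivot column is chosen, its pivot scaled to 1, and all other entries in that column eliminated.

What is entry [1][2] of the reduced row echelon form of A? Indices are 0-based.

M[1][2] = 5

pivot(0,0)=4: scale R0 → (1, 10, 1)
  clear (1,0): R1 −= (12)R0 → (0, 1, 5)
pivot(1,1)=1: scale R1 → (0, 1, 5)
  clear (0,1): R0 −= (10)R1 → (1, 0, 3)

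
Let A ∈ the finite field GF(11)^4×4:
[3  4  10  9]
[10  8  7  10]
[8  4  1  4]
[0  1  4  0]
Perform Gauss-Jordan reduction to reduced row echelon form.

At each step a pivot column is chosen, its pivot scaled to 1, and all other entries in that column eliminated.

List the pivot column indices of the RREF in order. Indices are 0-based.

step 1: normalize row 0 (÷3) = (1, 5, 7, 3)
  row 1: subtract 10×row0 = (0, 2, 3, 2)
  row 2: subtract 8×row0 = (0, 8, 0, 2)
step 2: normalize row 1 (÷2) = (0, 1, 7, 1)
  row 0: subtract 5×row1 = (1, 0, 5, 9)
  row 2: subtract 8×row1 = (0, 0, 10, 5)
  row 3: subtract 1×row1 = (0, 0, 8, 10)
step 3: normalize row 2 (÷10) = (0, 0, 1, 6)
  row 0: subtract 5×row2 = (1, 0, 0, 1)
  row 1: subtract 7×row2 = (0, 1, 0, 3)
  row 3: subtract 8×row2 = (0, 0, 0, 6)
step 4: normalize row 3 (÷6) = (0, 0, 0, 1)
  row 0: subtract 1×row3 = (1, 0, 0, 0)
  row 1: subtract 3×row3 = (0, 1, 0, 0)
  row 2: subtract 6×row3 = (0, 0, 1, 0)

pivot columns: 0, 1, 2, 3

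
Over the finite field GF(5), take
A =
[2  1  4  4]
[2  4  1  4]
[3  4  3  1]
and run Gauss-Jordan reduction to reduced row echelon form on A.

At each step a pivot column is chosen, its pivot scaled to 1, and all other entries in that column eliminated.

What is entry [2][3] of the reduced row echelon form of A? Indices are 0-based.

[1] R0 /= 2  ⇒  (1, 3, 2, 2)
     R1 -= 2·R0  ⇒  (0, 3, 2, 0)
     R2 -= 3·R0  ⇒  (0, 0, 2, 0)
[2] R1 /= 3  ⇒  (0, 1, 4, 0)
     R0 -= 3·R1  ⇒  (1, 0, 0, 2)
[3] R2 /= 2  ⇒  (0, 0, 1, 0)
     R1 -= 4·R2  ⇒  (0, 1, 0, 0)

M[2][3] = 0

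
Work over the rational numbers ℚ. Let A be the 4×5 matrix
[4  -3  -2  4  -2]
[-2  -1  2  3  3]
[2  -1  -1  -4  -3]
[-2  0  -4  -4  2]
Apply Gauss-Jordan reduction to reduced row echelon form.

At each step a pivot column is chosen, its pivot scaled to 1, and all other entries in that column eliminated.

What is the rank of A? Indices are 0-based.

rank = 4

[1] R0 /= 4  ⇒  (1, -3/4, -1/2, 1, -1/2)
     R1 -= -2·R0  ⇒  (0, -5/2, 1, 5, 2)
     R2 -= 2·R0  ⇒  (0, 1/2, 0, -6, -2)
     R3 -= -2·R0  ⇒  (0, -3/2, -5, -2, 1)
[2] R1 /= -5/2  ⇒  (0, 1, -2/5, -2, -4/5)
     R0 -= -3/4·R1  ⇒  (1, 0, -4/5, -1/2, -11/10)
     R2 -= 1/2·R1  ⇒  (0, 0, 1/5, -5, -8/5)
     R3 -= -3/2·R1  ⇒  (0, 0, -28/5, -5, -1/5)
[3] R2 /= 1/5  ⇒  (0, 0, 1, -25, -8)
     R0 -= -4/5·R2  ⇒  (1, 0, 0, -41/2, -15/2)
     R1 -= -2/5·R2  ⇒  (0, 1, 0, -12, -4)
     R3 -= -28/5·R2  ⇒  (0, 0, 0, -145, -45)
[4] R3 /= -145  ⇒  (0, 0, 0, 1, 9/29)
     R0 -= -41/2·R3  ⇒  (1, 0, 0, 0, -33/29)
     R1 -= -12·R3  ⇒  (0, 1, 0, 0, -8/29)
     R2 -= -25·R3  ⇒  (0, 0, 1, 0, -7/29)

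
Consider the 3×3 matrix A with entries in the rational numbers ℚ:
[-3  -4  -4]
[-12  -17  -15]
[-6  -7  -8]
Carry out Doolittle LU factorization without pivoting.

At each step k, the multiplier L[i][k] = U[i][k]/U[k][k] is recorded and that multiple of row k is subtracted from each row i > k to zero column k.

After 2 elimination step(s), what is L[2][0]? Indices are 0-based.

k=0: U[0][0]=-3
  eliminate (1,0): mult=4, new row 1: (0, -1, 1); set L[1][0]=4
  eliminate (2,0): mult=2, new row 2: (0, 1, 0); set L[2][0]=2
k=1: U[1][1]=-1
  eliminate (2,1): mult=-1, new row 2: (0, 0, 1); set L[2][1]=-1

L[2][0] = 2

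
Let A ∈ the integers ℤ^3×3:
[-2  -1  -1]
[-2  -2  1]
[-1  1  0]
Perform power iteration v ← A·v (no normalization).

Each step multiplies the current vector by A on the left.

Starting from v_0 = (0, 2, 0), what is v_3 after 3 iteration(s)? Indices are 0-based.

v_3 = (-24, -42, 8)

v_0 = (0, 2, 0).
v_1 = A·v_0 = (-2, -4, 2).
v_2 = A·v_1 = (6, 14, -2).
v_3 = A·v_2 = (-24, -42, 8).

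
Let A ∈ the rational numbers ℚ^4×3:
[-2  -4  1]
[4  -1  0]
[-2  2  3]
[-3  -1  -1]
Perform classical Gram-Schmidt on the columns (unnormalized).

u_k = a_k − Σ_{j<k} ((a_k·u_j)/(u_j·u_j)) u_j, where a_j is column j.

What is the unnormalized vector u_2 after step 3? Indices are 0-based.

u_2 = (935/717, 590/717, 1685/717, -320/239)

Step 1: u_0 = a_0 = (-2, 4, -2, -3).
Step 2: u_1 = a_1 − (1/11)·u_0 = (-42/11, -15/11, 24/11, -8/11).
Step 3: u_2 = a_2 − (-5/33)·u_0 − (38/239)·u_1 = (935/717, 590/717, 1685/717, -320/239).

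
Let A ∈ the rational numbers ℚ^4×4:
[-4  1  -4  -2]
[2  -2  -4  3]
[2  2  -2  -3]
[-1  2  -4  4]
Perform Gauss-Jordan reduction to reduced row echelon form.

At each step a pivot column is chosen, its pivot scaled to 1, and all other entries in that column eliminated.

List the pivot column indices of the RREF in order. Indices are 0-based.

pivot columns: 0, 1, 2, 3

pivot(0,0)=-4: scale R0 → (1, -1/4, 1, 1/2)
  clear (1,0): R1 −= (2)R0 → (0, -3/2, -6, 2)
  clear (2,0): R2 −= (2)R0 → (0, 5/2, -4, -4)
  clear (3,0): R3 −= (-1)R0 → (0, 7/4, -3, 9/2)
pivot(1,1)=-3/2: scale R1 → (0, 1, 4, -4/3)
  clear (0,1): R0 −= (-1/4)R1 → (1, 0, 2, 1/6)
  clear (2,1): R2 −= (5/2)R1 → (0, 0, -14, -2/3)
  clear (3,1): R3 −= (7/4)R1 → (0, 0, -10, 41/6)
pivot(2,2)=-14: scale R2 → (0, 0, 1, 1/21)
  clear (0,2): R0 −= (2)R2 → (1, 0, 0, 1/14)
  clear (1,2): R1 −= (4)R2 → (0, 1, 0, -32/21)
  clear (3,2): R3 −= (-10)R2 → (0, 0, 0, 307/42)
pivot(3,3)=307/42: scale R3 → (0, 0, 0, 1)
  clear (0,3): R0 −= (1/14)R3 → (1, 0, 0, 0)
  clear (1,3): R1 −= (-32/21)R3 → (0, 1, 0, 0)
  clear (2,3): R2 −= (1/21)R3 → (0, 0, 1, 0)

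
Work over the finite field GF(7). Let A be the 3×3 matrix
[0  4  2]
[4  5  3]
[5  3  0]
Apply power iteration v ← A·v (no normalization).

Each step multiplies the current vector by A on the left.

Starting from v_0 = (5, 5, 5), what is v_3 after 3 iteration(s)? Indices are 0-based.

v_0 = (5, 5, 5).
v_1 = A·v_0 = (2, 4, 5).
v_2 = A·v_1 = (5, 1, 1).
v_3 = A·v_2 = (6, 0, 0).

v_3 = (6, 0, 0)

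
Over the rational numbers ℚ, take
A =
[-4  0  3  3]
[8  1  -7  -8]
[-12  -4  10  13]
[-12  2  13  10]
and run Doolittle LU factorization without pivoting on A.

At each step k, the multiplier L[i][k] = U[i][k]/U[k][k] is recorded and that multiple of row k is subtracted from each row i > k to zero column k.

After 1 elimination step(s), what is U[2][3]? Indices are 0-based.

Step 1: pivot at (0,0) is -4.
  row1 ← row1 − (-2)·row0  ⇒  L[1][0]=-2, U row1=(0, 1, -1, -2)
  row2 ← row2 − (3)·row0  ⇒  L[2][0]=3, U row2=(0, -4, 1, 4)
  row3 ← row3 − (3)·row0  ⇒  L[3][0]=3, U row3=(0, 2, 4, 1)

U[2][3] = 4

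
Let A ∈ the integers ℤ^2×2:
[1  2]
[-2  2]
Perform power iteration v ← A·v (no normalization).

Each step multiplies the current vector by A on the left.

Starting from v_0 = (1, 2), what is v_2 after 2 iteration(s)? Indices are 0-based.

v_2 = (9, -6)

v_0 = (1, 2).
v_1 = A·v_0 = (5, 2).
v_2 = A·v_1 = (9, -6).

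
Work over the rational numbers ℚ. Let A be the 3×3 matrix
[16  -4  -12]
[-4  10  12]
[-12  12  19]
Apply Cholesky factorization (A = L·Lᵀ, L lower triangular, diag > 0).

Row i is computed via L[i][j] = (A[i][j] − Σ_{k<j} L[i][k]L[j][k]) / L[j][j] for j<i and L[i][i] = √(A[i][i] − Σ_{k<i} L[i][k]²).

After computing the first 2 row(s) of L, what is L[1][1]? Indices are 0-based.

Step 1: L[0][0] = √(16) = 4.
  L[1][0] = (-4) / L[0][0] = -1.
Step 2: L[1][1] = √(9) = 3.

L[1][1] = 3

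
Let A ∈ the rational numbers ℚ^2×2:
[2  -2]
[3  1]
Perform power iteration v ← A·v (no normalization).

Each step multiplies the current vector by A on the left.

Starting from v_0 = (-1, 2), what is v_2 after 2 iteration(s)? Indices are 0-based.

v_0 = (-1, 2).
v_1 = A·v_0 = (-6, -1).
v_2 = A·v_1 = (-10, -19).

v_2 = (-10, -19)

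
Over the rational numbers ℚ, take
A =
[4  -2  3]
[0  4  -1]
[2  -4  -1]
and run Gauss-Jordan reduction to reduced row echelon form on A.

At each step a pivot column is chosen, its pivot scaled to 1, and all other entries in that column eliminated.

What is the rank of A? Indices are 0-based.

rank = 3

step 1: normalize row 0 (÷4) = (1, -1/2, 3/4)
  row 2: subtract 2×row0 = (0, -3, -5/2)
step 2: normalize row 1 (÷4) = (0, 1, -1/4)
  row 0: subtract -1/2×row1 = (1, 0, 5/8)
  row 2: subtract -3×row1 = (0, 0, -13/4)
step 3: normalize row 2 (÷-13/4) = (0, 0, 1)
  row 0: subtract 5/8×row2 = (1, 0, 0)
  row 1: subtract -1/4×row2 = (0, 1, 0)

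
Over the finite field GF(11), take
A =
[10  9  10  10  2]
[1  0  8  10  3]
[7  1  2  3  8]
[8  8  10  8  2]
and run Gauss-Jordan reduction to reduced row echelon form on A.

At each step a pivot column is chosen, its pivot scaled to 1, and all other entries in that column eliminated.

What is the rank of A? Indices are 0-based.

rank = 4

[1] R0 /= 10  ⇒  (1, 2, 1, 1, 9)
     R1 -= 1·R0  ⇒  (0, 9, 7, 9, 5)
     R2 -= 7·R0  ⇒  (0, 9, 6, 7, 0)
     R3 -= 8·R0  ⇒  (0, 3, 2, 0, 7)
[2] R1 /= 9  ⇒  (0, 1, 2, 1, 3)
     R0 -= 2·R1  ⇒  (1, 0, 8, 10, 3)
     R2 -= 9·R1  ⇒  (0, 0, 10, 9, 6)
     R3 -= 3·R1  ⇒  (0, 0, 7, 8, 9)
[3] R2 /= 10  ⇒  (0, 0, 1, 2, 5)
     R0 -= 8·R2  ⇒  (1, 0, 0, 5, 7)
     R1 -= 2·R2  ⇒  (0, 1, 0, 8, 4)
     R3 -= 7·R2  ⇒  (0, 0, 0, 5, 7)
[4] R3 /= 5  ⇒  (0, 0, 0, 1, 8)
     R0 -= 5·R3  ⇒  (1, 0, 0, 0, 0)
     R1 -= 8·R3  ⇒  (0, 1, 0, 0, 6)
     R2 -= 2·R3  ⇒  (0, 0, 1, 0, 0)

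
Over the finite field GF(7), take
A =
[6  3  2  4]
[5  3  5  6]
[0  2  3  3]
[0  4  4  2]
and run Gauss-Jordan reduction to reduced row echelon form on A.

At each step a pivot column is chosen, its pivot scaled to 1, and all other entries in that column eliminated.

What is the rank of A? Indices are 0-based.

rank = 4

pivot(0,0)=6: scale R0 → (1, 4, 5, 3)
  clear (1,0): R1 −= (5)R0 → (0, 4, 1, 5)
pivot(1,1)=4: scale R1 → (0, 1, 2, 3)
  clear (0,1): R0 −= (4)R1 → (1, 0, 4, 5)
  clear (2,1): R2 −= (2)R1 → (0, 0, 6, 4)
  clear (3,1): R3 −= (4)R1 → (0, 0, 3, 4)
pivot(2,2)=6: scale R2 → (0, 0, 1, 3)
  clear (0,2): R0 −= (4)R2 → (1, 0, 0, 0)
  clear (1,2): R1 −= (2)R2 → (0, 1, 0, 4)
  clear (3,2): R3 −= (3)R2 → (0, 0, 0, 2)
pivot(3,3)=2: scale R3 → (0, 0, 0, 1)
  clear (1,3): R1 −= (4)R3 → (0, 1, 0, 0)
  clear (2,3): R2 −= (3)R3 → (0, 0, 1, 0)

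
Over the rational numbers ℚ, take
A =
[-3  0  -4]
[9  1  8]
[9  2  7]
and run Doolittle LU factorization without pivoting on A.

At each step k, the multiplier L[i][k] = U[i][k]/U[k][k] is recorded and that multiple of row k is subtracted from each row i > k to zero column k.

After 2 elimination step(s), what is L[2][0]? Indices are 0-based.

k=0: U[0][0]=-3
  eliminate (1,0): mult=-3, new row 1: (0, 1, -4); set L[1][0]=-3
  eliminate (2,0): mult=-3, new row 2: (0, 2, -5); set L[2][0]=-3
k=1: U[1][1]=1
  eliminate (2,1): mult=2, new row 2: (0, 0, 3); set L[2][1]=2

L[2][0] = -3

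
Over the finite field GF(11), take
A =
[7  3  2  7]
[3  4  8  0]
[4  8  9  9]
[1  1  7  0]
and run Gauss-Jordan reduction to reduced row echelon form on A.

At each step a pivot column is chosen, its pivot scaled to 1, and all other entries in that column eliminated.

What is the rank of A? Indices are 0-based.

[1] R0 /= 7  ⇒  (1, 2, 5, 1)
     R1 -= 3·R0  ⇒  (0, 9, 4, 8)
     R2 -= 4·R0  ⇒  (0, 0, 0, 5)
     R3 -= 1·R0  ⇒  (0, 10, 2, 10)
[2] R1 /= 9  ⇒  (0, 1, 9, 7)
     R0 -= 2·R1  ⇒  (1, 0, 9, 9)
     R3 -= 10·R1  ⇒  (0, 0, 0, 6)
column 2 empty below row 2
[3] R2 /= 5  ⇒  (0, 0, 0, 1)
     R0 -= 9·R2  ⇒  (1, 0, 9, 0)
     R1 -= 7·R2  ⇒  (0, 1, 9, 0)
     R3 -= 6·R2  ⇒  (0, 0, 0, 0)

rank = 3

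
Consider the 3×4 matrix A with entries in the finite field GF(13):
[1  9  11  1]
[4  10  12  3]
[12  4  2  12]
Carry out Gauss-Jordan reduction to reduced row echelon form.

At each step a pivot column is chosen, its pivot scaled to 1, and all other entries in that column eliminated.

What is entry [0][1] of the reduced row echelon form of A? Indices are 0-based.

step 1: normalize row 0 (÷1) = (1, 9, 11, 1)
  row 1: subtract 4×row0 = (0, 0, 7, 12)
  row 2: subtract 12×row0 = (0, 0, 0, 0)
skip col 1 (zero from row 1)
step 2: normalize row 1 (÷7) = (0, 0, 1, 11)
  row 0: subtract 11×row1 = (1, 9, 0, 10)
skip col 3 (zero from row 2)

M[0][1] = 9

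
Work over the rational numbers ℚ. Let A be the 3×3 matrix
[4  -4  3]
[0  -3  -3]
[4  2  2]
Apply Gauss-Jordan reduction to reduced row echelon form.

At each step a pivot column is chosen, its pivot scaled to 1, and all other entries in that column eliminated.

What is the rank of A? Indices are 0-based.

[1] R0 /= 4  ⇒  (1, -1, 3/4)
     R2 -= 4·R0  ⇒  (0, 6, -1)
[2] R1 /= -3  ⇒  (0, 1, 1)
     R0 -= -1·R1  ⇒  (1, 0, 7/4)
     R2 -= 6·R1  ⇒  (0, 0, -7)
[3] R2 /= -7  ⇒  (0, 0, 1)
     R0 -= 7/4·R2  ⇒  (1, 0, 0)
     R1 -= 1·R2  ⇒  (0, 1, 0)

rank = 3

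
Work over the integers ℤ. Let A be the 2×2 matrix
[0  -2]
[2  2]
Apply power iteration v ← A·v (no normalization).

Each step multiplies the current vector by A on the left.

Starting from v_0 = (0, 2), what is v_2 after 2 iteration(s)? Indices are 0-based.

v_2 = (-8, 0)

v_0 = (0, 2).
v_1 = A·v_0 = (-4, 4).
v_2 = A·v_1 = (-8, 0).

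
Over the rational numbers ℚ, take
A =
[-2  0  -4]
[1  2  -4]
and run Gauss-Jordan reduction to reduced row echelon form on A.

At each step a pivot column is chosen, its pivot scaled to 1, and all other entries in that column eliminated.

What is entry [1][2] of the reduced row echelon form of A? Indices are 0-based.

M[1][2] = -3

step 1: normalize row 0 (÷-2) = (1, 0, 2)
  row 1: subtract 1×row0 = (0, 2, -6)
step 2: normalize row 1 (÷2) = (0, 1, -3)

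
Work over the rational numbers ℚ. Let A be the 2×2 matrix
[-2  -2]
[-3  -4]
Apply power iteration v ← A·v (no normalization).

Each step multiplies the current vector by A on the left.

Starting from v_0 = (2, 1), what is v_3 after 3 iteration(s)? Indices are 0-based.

v_0 = (2, 1).
v_1 = A·v_0 = (-6, -10).
v_2 = A·v_1 = (32, 58).
v_3 = A·v_2 = (-180, -328).

v_3 = (-180, -328)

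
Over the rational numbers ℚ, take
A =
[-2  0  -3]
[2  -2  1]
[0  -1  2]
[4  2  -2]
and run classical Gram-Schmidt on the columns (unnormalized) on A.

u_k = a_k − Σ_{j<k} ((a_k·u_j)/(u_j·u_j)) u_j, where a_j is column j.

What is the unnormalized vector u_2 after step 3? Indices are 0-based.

u_2 = (-67/25, -31/25, 26/25, -18/25)

Step 1: u_0 = a_0 = (-2, 2, 0, 4).
Step 2: u_1 = a_1 − (1/6)·u_0 = (1/3, -7/3, -1, 4/3).
Step 3: u_2 = a_2 − (0)·u_0 − (-24/25)·u_1 = (-67/25, -31/25, 26/25, -18/25).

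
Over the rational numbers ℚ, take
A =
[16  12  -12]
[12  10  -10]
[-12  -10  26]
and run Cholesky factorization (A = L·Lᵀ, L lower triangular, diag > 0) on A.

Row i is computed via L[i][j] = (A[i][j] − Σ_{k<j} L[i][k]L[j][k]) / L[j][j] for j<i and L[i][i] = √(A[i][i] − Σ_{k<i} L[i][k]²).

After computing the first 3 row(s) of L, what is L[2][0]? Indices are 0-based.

L[2][0] = -3

Step 1: L[0][0] = √(16) = 4.
  L[1][0] = (12) / L[0][0] = 3.
Step 2: L[1][1] = √(1) = 1.
  L[2][0] = (-12) / L[0][0] = -3.
  L[2][1] = (-1) / L[1][1] = -1.
Step 3: L[2][2] = √(16) = 4.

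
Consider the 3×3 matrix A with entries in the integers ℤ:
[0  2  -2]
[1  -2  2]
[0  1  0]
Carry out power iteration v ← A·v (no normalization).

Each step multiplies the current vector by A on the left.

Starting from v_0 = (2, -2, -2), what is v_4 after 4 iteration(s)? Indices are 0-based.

v_4 = (72, -92, 28)

v_0 = (2, -2, -2).
v_1 = A·v_0 = (0, 2, -2).
v_2 = A·v_1 = (8, -8, 2).
v_3 = A·v_2 = (-20, 28, -8).
v_4 = A·v_3 = (72, -92, 28).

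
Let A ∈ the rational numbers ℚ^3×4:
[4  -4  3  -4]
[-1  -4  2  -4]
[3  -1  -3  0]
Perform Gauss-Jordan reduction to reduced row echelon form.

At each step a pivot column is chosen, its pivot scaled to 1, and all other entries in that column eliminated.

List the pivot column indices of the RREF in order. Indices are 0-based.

pivot columns: 0, 1, 2

step 1: normalize row 0 (÷4) = (1, -1, 3/4, -1)
  row 1: subtract -1×row0 = (0, -5, 11/4, -5)
  row 2: subtract 3×row0 = (0, 2, -21/4, 3)
step 2: normalize row 1 (÷-5) = (0, 1, -11/20, 1)
  row 0: subtract -1×row1 = (1, 0, 1/5, 0)
  row 2: subtract 2×row1 = (0, 0, -83/20, 1)
step 3: normalize row 2 (÷-83/20) = (0, 0, 1, -20/83)
  row 0: subtract 1/5×row2 = (1, 0, 0, 4/83)
  row 1: subtract -11/20×row2 = (0, 1, 0, 72/83)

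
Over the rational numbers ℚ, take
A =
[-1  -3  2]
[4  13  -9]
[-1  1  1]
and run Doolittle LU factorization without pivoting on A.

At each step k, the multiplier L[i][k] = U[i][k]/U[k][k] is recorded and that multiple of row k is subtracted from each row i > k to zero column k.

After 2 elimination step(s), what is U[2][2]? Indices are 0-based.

U[2][2] = 3

Step 1: pivot at (0,0) is -1.
  row1 ← row1 − (-4)·row0  ⇒  L[1][0]=-4, U row1=(0, 1, -1)
  row2 ← row2 − (1)·row0  ⇒  L[2][0]=1, U row2=(0, 4, -1)
Step 2: pivot at (1,1) is 1.
  row2 ← row2 − (4)·row1  ⇒  L[2][1]=4, U row2=(0, 0, 3)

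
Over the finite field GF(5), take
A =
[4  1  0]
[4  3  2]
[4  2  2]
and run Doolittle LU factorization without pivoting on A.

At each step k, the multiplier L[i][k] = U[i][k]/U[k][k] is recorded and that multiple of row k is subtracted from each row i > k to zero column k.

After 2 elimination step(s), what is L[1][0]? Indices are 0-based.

L[1][0] = 1

Step 1: pivot at (0,0) is 4.
  row1 ← row1 − (1)·row0  ⇒  L[1][0]=1, U row1=(0, 2, 2)
  row2 ← row2 − (1)·row0  ⇒  L[2][0]=1, U row2=(0, 1, 2)
Step 2: pivot at (1,1) is 2.
  row2 ← row2 − (3)·row1  ⇒  L[2][1]=3, U row2=(0, 0, 1)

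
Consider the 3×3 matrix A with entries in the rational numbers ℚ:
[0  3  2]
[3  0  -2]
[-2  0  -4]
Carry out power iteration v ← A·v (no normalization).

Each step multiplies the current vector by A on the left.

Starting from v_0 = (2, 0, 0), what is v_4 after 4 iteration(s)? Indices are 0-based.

v_0 = (2, 0, 0).
v_1 = A·v_0 = (0, 6, -4).
v_2 = A·v_1 = (10, 8, 16).
v_3 = A·v_2 = (56, -2, -84).
v_4 = A·v_3 = (-174, 336, 224).

v_4 = (-174, 336, 224)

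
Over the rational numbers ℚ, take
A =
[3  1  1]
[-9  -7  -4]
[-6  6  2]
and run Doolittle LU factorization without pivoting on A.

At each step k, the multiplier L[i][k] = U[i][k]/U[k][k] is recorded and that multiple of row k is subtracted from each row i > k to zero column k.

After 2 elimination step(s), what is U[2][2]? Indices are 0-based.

Step 1: pivot at (0,0) is 3.
  row1 ← row1 − (-3)·row0  ⇒  L[1][0]=-3, U row1=(0, -4, -1)
  row2 ← row2 − (-2)·row0  ⇒  L[2][0]=-2, U row2=(0, 8, 4)
Step 2: pivot at (1,1) is -4.
  row2 ← row2 − (-2)·row1  ⇒  L[2][1]=-2, U row2=(0, 0, 2)

U[2][2] = 2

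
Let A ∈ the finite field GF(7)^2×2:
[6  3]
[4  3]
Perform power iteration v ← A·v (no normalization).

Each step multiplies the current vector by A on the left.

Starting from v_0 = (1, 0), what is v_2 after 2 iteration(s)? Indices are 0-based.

v_2 = (6, 1)

v_0 = (1, 0).
v_1 = A·v_0 = (6, 4).
v_2 = A·v_1 = (6, 1).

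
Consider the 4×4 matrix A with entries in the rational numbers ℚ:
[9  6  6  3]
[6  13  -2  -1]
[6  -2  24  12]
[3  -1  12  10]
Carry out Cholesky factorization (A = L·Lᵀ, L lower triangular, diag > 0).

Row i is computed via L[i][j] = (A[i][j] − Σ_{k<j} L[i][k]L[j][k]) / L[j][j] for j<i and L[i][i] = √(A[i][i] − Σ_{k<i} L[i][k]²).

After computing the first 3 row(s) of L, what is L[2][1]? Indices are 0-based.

Step 1: L[0][0] = √(9) = 3.
  L[1][0] = (6) / L[0][0] = 2.
Step 2: L[1][1] = √(9) = 3.
  L[2][0] = (6) / L[0][0] = 2.
  L[2][1] = (-6) / L[1][1] = -2.
Step 3: L[2][2] = √(16) = 4.

L[2][1] = -2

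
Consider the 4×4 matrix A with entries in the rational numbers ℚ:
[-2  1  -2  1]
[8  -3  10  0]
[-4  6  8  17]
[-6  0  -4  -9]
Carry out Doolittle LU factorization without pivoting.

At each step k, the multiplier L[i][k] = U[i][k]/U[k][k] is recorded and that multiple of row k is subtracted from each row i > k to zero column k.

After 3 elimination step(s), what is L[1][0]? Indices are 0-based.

[col 0] pivot -2
  R1 -= -4*R0 → (0, 1, 2, 4)  (L[1][0] := -4)
  R2 -= 2*R0 → (0, 4, 12, 15)  (L[2][0] := 2)
  R3 -= 3*R0 → (0, -3, 2, -12)  (L[3][0] := 3)
[col 1] pivot 1
  R2 -= 4*R1 → (0, 0, 4, -1)  (L[2][1] := 4)
  R3 -= -3*R1 → (0, 0, 8, 0)  (L[3][1] := -3)
[col 2] pivot 4
  R3 -= 2*R2 → (0, 0, 0, 2)  (L[3][2] := 2)

L[1][0] = -4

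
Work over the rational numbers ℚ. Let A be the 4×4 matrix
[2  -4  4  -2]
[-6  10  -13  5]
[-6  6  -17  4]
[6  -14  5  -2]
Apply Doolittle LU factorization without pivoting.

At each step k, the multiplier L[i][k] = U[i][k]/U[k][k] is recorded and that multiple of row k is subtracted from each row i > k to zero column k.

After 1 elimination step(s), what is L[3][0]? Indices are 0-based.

L[3][0] = 3

k=0: U[0][0]=2
  eliminate (1,0): mult=-3, new row 1: (0, -2, -1, -1); set L[1][0]=-3
  eliminate (2,0): mult=-3, new row 2: (0, -6, -5, -2); set L[2][0]=-3
  eliminate (3,0): mult=3, new row 3: (0, -2, -7, 4); set L[3][0]=3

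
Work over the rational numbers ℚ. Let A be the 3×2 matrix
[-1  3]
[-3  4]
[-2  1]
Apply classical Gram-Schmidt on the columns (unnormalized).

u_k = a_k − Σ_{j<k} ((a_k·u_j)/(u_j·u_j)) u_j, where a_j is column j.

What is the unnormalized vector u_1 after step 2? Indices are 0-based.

Step 1: u_0 = a_0 = (-1, -3, -2).
Step 2: u_1 = a_1 − (-17/14)·u_0 = (25/14, 5/14, -10/7).

u_1 = (25/14, 5/14, -10/7)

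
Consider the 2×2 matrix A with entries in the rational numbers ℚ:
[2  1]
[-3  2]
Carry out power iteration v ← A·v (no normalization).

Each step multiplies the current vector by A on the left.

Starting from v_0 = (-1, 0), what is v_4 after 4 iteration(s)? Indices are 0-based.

v_4 = (47, 24)

v_0 = (-1, 0).
v_1 = A·v_0 = (-2, 3).
v_2 = A·v_1 = (-1, 12).
v_3 = A·v_2 = (10, 27).
v_4 = A·v_3 = (47, 24).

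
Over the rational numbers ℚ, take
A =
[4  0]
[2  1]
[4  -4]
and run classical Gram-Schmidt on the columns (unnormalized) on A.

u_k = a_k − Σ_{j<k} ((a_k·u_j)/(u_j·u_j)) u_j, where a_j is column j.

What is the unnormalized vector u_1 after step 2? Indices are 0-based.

u_1 = (14/9, 16/9, -22/9)

Step 1: u_0 = a_0 = (4, 2, 4).
Step 2: u_1 = a_1 − (-7/18)·u_0 = (14/9, 16/9, -22/9).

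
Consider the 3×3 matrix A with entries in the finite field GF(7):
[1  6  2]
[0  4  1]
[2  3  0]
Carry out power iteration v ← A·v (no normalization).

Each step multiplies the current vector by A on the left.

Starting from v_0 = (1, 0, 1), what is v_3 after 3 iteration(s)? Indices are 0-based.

v_0 = (1, 0, 1).
v_1 = A·v_0 = (3, 1, 2).
v_2 = A·v_1 = (6, 6, 2).
v_3 = A·v_2 = (4, 5, 2).

v_3 = (4, 5, 2)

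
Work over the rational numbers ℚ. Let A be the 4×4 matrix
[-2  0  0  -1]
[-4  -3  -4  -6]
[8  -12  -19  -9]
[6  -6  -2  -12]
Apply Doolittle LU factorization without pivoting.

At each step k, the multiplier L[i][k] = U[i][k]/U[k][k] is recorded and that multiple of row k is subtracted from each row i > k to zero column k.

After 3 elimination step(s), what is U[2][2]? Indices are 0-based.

U[2][2] = -3

[col 0] pivot -2
  R1 -= 2*R0 → (0, -3, -4, -4)  (L[1][0] := 2)
  R2 -= -4*R0 → (0, -12, -19, -13)  (L[2][0] := -4)
  R3 -= -3*R0 → (0, -6, -2, -15)  (L[3][0] := -3)
[col 1] pivot -3
  R2 -= 4*R1 → (0, 0, -3, 3)  (L[2][1] := 4)
  R3 -= 2*R1 → (0, 0, 6, -7)  (L[3][1] := 2)
[col 2] pivot -3
  R3 -= -2*R2 → (0, 0, 0, -1)  (L[3][2] := -2)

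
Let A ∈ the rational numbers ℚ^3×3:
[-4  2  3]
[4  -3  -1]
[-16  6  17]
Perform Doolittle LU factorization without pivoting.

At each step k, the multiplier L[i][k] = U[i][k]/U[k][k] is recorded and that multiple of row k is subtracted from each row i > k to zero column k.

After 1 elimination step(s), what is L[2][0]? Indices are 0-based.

Step 1: pivot at (0,0) is -4.
  row1 ← row1 − (-1)·row0  ⇒  L[1][0]=-1, U row1=(0, -1, 2)
  row2 ← row2 − (4)·row0  ⇒  L[2][0]=4, U row2=(0, -2, 5)

L[2][0] = 4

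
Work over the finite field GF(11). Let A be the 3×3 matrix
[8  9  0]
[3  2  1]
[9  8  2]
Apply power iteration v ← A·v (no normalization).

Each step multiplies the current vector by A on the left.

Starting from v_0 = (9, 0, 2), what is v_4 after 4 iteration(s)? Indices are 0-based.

v_0 = (9, 0, 2).
v_1 = A·v_0 = (6, 7, 8).
v_2 = A·v_1 = (1, 7, 5).
v_3 = A·v_2 = (5, 0, 9).
v_4 = A·v_3 = (7, 2, 8).

v_4 = (7, 2, 8)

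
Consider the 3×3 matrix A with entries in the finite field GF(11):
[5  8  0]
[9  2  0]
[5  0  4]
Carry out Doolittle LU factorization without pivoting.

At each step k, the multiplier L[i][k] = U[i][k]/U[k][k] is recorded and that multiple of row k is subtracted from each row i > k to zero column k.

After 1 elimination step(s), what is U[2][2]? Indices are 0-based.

U[2][2] = 4

k=0: U[0][0]=5
  eliminate (1,0): mult=4, new row 1: (0, 3, 0); set L[1][0]=4
  eliminate (2,0): mult=1, new row 2: (0, 3, 4); set L[2][0]=1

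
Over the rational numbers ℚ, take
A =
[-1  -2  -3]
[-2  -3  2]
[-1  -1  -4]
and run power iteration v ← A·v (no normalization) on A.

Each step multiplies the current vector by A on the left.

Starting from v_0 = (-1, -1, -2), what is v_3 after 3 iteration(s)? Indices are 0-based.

v_3 = (193, -15, 242)

v_0 = (-1, -1, -2).
v_1 = A·v_0 = (9, 1, 10).
v_2 = A·v_1 = (-41, -1, -50).
v_3 = A·v_2 = (193, -15, 242).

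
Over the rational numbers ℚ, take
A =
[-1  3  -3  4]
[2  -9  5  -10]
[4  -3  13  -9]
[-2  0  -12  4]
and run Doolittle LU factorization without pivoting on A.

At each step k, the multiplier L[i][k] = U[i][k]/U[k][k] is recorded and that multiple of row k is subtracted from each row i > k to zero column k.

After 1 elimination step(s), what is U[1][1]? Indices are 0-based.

U[1][1] = -3

[col 0] pivot -1
  R1 -= -2*R0 → (0, -3, -1, -2)  (L[1][0] := -2)
  R2 -= -4*R0 → (0, 9, 1, 7)  (L[2][0] := -4)
  R3 -= 2*R0 → (0, -6, -6, -4)  (L[3][0] := 2)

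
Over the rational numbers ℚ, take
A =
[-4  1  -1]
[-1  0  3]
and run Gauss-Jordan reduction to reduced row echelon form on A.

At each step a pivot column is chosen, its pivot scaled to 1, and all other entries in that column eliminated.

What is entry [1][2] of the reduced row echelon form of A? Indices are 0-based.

step 1: normalize row 0 (÷-4) = (1, -1/4, 1/4)
  row 1: subtract -1×row0 = (0, -1/4, 13/4)
step 2: normalize row 1 (÷-1/4) = (0, 1, -13)
  row 0: subtract -1/4×row1 = (1, 0, -3)

M[1][2] = -13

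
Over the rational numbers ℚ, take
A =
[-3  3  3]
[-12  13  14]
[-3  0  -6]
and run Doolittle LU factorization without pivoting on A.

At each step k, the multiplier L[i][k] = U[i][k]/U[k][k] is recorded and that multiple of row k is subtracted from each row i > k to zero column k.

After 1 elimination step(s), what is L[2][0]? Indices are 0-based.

L[2][0] = 1

k=0: U[0][0]=-3
  eliminate (1,0): mult=4, new row 1: (0, 1, 2); set L[1][0]=4
  eliminate (2,0): mult=1, new row 2: (0, -3, -9); set L[2][0]=1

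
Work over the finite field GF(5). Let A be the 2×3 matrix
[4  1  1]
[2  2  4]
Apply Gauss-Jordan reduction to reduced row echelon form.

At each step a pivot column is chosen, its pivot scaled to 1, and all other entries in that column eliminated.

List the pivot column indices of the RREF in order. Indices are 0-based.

pivot columns: 0, 1

step 1: normalize row 0 (÷4) = (1, 4, 4)
  row 1: subtract 2×row0 = (0, 4, 1)
step 2: normalize row 1 (÷4) = (0, 1, 4)
  row 0: subtract 4×row1 = (1, 0, 3)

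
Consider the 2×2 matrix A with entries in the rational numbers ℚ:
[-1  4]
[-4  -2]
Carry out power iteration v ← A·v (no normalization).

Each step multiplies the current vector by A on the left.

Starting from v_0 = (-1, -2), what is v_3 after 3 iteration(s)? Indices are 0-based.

v_3 = (9, -180)

v_0 = (-1, -2).
v_1 = A·v_0 = (-7, 8).
v_2 = A·v_1 = (39, 12).
v_3 = A·v_2 = (9, -180).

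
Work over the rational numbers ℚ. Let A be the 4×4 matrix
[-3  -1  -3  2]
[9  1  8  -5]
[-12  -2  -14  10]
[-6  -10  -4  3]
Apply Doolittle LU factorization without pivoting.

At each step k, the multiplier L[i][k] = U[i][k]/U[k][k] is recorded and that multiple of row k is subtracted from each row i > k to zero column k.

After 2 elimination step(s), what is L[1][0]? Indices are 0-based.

[col 0] pivot -3
  R1 -= -3*R0 → (0, -2, -1, 1)  (L[1][0] := -3)
  R2 -= 4*R0 → (0, 2, -2, 2)  (L[2][0] := 4)
  R3 -= 2*R0 → (0, -8, 2, -1)  (L[3][0] := 2)
[col 1] pivot -2
  R2 -= -1*R1 → (0, 0, -3, 3)  (L[2][1] := -1)
  R3 -= 4*R1 → (0, 0, 6, -5)  (L[3][1] := 4)

L[1][0] = -3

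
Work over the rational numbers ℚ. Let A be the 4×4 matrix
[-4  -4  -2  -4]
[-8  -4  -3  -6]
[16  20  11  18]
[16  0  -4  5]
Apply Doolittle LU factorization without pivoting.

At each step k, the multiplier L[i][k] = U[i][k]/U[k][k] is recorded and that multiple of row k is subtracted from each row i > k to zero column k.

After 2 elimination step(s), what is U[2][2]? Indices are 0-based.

Step 1: pivot at (0,0) is -4.
  row1 ← row1 − (2)·row0  ⇒  L[1][0]=2, U row1=(0, 4, 1, 2)
  row2 ← row2 − (-4)·row0  ⇒  L[2][0]=-4, U row2=(0, 4, 3, 2)
  row3 ← row3 − (-4)·row0  ⇒  L[3][0]=-4, U row3=(0, -16, -12, -11)
Step 2: pivot at (1,1) is 4.
  row2 ← row2 − (1)·row1  ⇒  L[2][1]=1, U row2=(0, 0, 2, 0)
  row3 ← row3 − (-4)·row1  ⇒  L[3][1]=-4, U row3=(0, 0, -8, -3)

U[2][2] = 2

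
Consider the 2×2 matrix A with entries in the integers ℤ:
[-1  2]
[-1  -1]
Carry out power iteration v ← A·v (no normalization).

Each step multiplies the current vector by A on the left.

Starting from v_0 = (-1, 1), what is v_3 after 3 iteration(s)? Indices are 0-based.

v_0 = (-1, 1).
v_1 = A·v_0 = (3, 0).
v_2 = A·v_1 = (-3, -3).
v_3 = A·v_2 = (-3, 6).

v_3 = (-3, 6)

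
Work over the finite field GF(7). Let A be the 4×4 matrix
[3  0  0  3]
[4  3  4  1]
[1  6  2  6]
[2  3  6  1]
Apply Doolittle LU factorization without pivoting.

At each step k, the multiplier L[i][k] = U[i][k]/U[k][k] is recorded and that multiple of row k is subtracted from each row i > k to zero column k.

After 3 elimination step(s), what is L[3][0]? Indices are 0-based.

L[3][0] = 3

k=0: U[0][0]=3
  eliminate (1,0): mult=6, new row 1: (0, 3, 4, 4); set L[1][0]=6
  eliminate (2,0): mult=5, new row 2: (0, 6, 2, 5); set L[2][0]=5
  eliminate (3,0): mult=3, new row 3: (0, 3, 6, 6); set L[3][0]=3
k=1: U[1][1]=3
  eliminate (2,1): mult=2, new row 2: (0, 0, 1, 4); set L[2][1]=2
  eliminate (3,1): mult=1, new row 3: (0, 0, 2, 2); set L[3][1]=1
k=2: U[2][2]=1
  eliminate (3,2): mult=2, new row 3: (0, 0, 0, 1); set L[3][2]=2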